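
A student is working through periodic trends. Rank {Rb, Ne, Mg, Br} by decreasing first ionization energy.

Ne > Br > Mg > Rb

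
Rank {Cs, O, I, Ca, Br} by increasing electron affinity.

Atoms with high Z_eff and room in the valence shell (especially the halogens) have the most exothermic electron affinities.
Here both period and group differ, so the two effects have to be weighed against each other.
Cs > Ca: this pair runs against the simple trend — see the exception note.
O > Cs: relative to Cs, both the across-period and down-group shifts push O's electron affinity up.
I > O: period and group pull opposite ways; the across-period shift dominates (295 vs 141 kJ/mol).
Br > I: they share group 17; the group trend gives Br the larger value.
Note the exception: Cs has a higher electron affinity than Ca, contrary to the simple trend — adding an electron to Ca (ns²) has to open a new, higher-energy np subshell, which is unfavourable.
For reference (kJ/mol): O 141, Ca 2, Br 325, I 295, Cs 46.
So from lowest to highest: Ca < Cs < O < I < Br.

Ca < Cs < O < I < Br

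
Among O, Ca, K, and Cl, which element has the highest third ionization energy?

IE_3 is the cost of taking one more electron from the +2 cation: O²⁺ still has 4 valence electrons; Ca²⁺ is the bare [Ar] core; K²⁺ is already 1 electron into the core; Cl²⁺ still has 5 valence electrons.
Usually core removal costs more than valence removal, but here the competition is close: a tightly held n=2 valence electron can cost more to remove than an n=3 core electron, so the actual values have to decide it.
Valence configurations: O²⁺ [He]2s²2p², Cl²⁺ [Ne]3s²3p³.
Approximate IE_3 values (kJ/mol): O 5300, Ca 4912, K 4420, Cl 3822.
Putting it together, IE_3: Cl < K < Ca < O.

O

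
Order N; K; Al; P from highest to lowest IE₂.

The second ionization energy removes an electron from the +1 ion. For each element: N⁺ still has 4 valence electrons; K⁺ is the bare [Ar] core; Al⁺ still has 2 valence electrons; P⁺ still has 4 valence electrons.
Pulling an electron out of a noble-gas core costs far more than removing a remaining valence electron, so K sits at the high end of IE_2.
Valence configurations: N⁺ [He]2s²2p², Al⁺ [Ne]3s², P⁺ [Ne]3s²3p².
Approximate IE_2 values (kJ/mol): N 2856, K 3052, Al 1817, P 1907.
Hence IE_2: Al < P < N < K.

K > N > P > Al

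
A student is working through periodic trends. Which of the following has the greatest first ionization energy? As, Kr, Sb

Kr

As is in period 4, group 15; Kr is in period 4, group 18; Sb is in period 5, group 15.
IE₁ increases left→right with effective nuclear charge and decreases top→bottom as the valence shell moves farther out.
Neither a single period nor a single group — weigh both effects.
As > Sb: they share group 15; the group trend gives As the larger value.
Kr > As: Kr lies to the right of As in period 4, so the across-period effect alone puts Kr higher.
For reference (kJ/mol): As 947, Kr 1351, Sb 831.
The greatest first ionization energy among these belongs to Kr.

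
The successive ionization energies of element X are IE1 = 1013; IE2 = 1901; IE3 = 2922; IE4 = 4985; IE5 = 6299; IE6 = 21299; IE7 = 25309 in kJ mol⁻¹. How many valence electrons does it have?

5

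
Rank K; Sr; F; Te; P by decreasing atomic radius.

K, Sr, Te, P, F

Across a period the added protons contract the valence shell; down a group each new principal shell makes the atom larger.
These span different periods and groups, so the two trends combine.
P > F: relative to F, both the across-period and down-group shifts push P's atomic radius up.
Te > P: the two effects oppose for this pair; the down-group effect wins (136 vs 111 pm).
Sr > Te: both are in period 5; the period trend gives Sr the larger value.
K > Sr: period and group pull opposite ways; the across-period shift dominates (196 vs 185 pm).
For reference (pm): F 64, P 111, K 196, Sr 185, Te 136.
So from largest to smallest: K > Sr > Te > P > F.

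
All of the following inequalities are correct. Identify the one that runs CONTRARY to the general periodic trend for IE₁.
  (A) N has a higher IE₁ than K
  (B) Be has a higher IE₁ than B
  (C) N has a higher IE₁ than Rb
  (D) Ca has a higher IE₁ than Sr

(B)

The general trend: IE₁ increases across a period and decreases down a group.
(A) N (period 2, group 15) vs K (period 4, group 1): the stated order agrees with the simple trend.
(B) Be (period 2, group 2) vs B (period 2, group 13): the stated order contradicts the simple trend.
(C) N (period 2, group 15) vs Rb (period 5, group 1): the stated order agrees with the simple trend.
(D) Ca (period 4, group 2) vs Sr (period 5, group 2): the stated order agrees with the simple trend.
The exception is (B): removing B's lone 2p electron is easier than breaking Be's filled 2s².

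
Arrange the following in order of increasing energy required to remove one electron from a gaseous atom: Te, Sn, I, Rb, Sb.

Rb, Sn, Sb, Te, I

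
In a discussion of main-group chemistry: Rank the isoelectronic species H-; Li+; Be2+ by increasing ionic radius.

Be2+, Li+, H-

All of these have 2 electrons, so size is governed by nuclear charge alone: the more protons, the stronger the pull on the same electron cloud, and the smaller the ion.
Nuclear charges: Be2+ (Z=4), Li+ (Z=3), H- (Z=1).
Smallest to largest: Be2+ < Li+ < H-.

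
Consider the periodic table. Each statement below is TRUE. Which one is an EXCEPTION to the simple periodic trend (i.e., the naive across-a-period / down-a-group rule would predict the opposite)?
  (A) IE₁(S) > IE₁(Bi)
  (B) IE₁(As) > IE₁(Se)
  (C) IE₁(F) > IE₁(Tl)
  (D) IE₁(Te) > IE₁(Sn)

The general trend: first ionization energy increases across a period and decreases down a group.
(A) S (period 3, group 16) vs Bi (period 6, group 15): the stated order agrees with the simple trend.
(B) As (period 4, group 15) vs Se (period 4, group 16): the stated order contradicts the simple trend.
(C) F (period 2, group 17) vs Tl (period 6, group 13): the stated order agrees with the simple trend.
(D) Te (period 5, group 16) vs Sn (period 5, group 14): the stated order agrees with the simple trend.
The exception is (B): Se (4p⁴) ionizes more easily than half-filled As (4p³).

(B)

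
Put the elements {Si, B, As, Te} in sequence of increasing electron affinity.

B is in period 2, group 13; Si is in period 3, group 14; As is in period 4, group 15; Te is in period 5, group 16.
Adding an electron releases more energy for atoms nearer the top right (short of the noble gases).
These sit on a diagonal, where the across-period and down-group effects partly cancel.
As > B: the two effects oppose for this pair; the across-period effect wins (78 vs 27 kJ/mol).
Si > As: period and group pull opposite ways; the down-group shift dominates (134 vs 78 kJ/mol).
Te > Si: period and group pull opposite ways; the across-period shift dominates (190 vs 134 kJ/mol).
Approximate values (kJ/mol): B 27, Si 134, As 78, Te 190.
So from lowest to highest: B < As < Si < Te.

B, As, Si, Te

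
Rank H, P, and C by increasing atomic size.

H, C, P

H is in period 1, group 1; C is in period 2, group 14; P is in period 3, group 15.
Moving right in a period, electrons are added to the same shell under a stronger nuclear pull, so atoms get smaller; moving down, a new shell is opened and atoms get larger.
Neither a single period nor a single group — weigh both effects.
C > H: the two effects oppose for this pair; the down-group effect wins (75 vs 32 pm).
P > C: period and group pull opposite ways; the down-group shift dominates (111 vs 75 pm).
Approximate values (pm): H 32, C 75, P 111.
So from smallest to largest: H < C < P.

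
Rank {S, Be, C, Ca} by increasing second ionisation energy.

Consider each +1 ion: S⁺ still has 5 valence electrons; Be⁺ still has 1 valence electron; C⁺ still has 3 valence electrons; Ca⁺ still has 1 valence electron.
All are still removing valence electrons, so compare the +1 ions as you would atoms: IE_2 generally rises across a period (higher Z_eff) and falls down a group (larger shell), subject to the usual subshell exceptions.
Valence configurations: S⁺ [Ne]3s²3p³, Be⁺ [He]2s¹, C⁺ [He]2s²2p¹, Ca⁺ [Ar]4s¹.
Approximate IE_2 values (kJ/mol): S 2252, Be 1757, C 2353, Ca 1145.
So the second ionization energies run Ca < Be < S < C.

Ca, Be, S, C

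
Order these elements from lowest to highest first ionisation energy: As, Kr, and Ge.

Across a period the outer electron is held more tightly (higher IE₁); down a group it sits in a higher shell, more shielded, and comes off more easily.
All lie in period 4, so first ionization energy increases left to right.
So from lowest to highest: Ge < As < Kr.

Ge, As, Kr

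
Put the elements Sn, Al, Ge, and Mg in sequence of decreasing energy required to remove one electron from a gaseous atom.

Ge > Mg > Sn > Al

Mg is in period 3, group 2; Al is in period 3, group 13; Ge is in period 4, group 14; Sn is in period 5, group 14.
IE₁ increases left→right with effective nuclear charge and decreases top→bottom as the valence shell moves farther out.
Neither a single period nor a single group — weigh both effects.
Sn > Al: period and group pull opposite ways; the across-period shift dominates (709 vs 578 kJ/mol).
Mg > Sn: period and group pull opposite ways; the down-group shift dominates (738 vs 709 kJ/mol).
Ge > Mg: the two effects oppose for this pair; the across-period effect wins (762 vs 738 kJ/mol).
Note the exception: Mg has a higher first ionization energy than Al, contrary to the simple trend — Al's single 3p electron is easier to remove than one from Mg's filled 3s².
For reference (kJ/mol): Mg 738, Al 578, Ge 762, Sn 709.
So from highest to lowest: Ge > Mg > Sn > Al.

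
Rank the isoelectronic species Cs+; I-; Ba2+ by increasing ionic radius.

All of these have 54 electrons, so size is governed by nuclear charge alone: the more protons, the stronger the pull on the same electron cloud, and the smaller the ion.
Nuclear charges: Ba2+ (Z=56), Cs+ (Z=55), I- (Z=53).
Smallest to largest: Ba2+ < Cs+ < I-.

Ba2+ < Cs+ < I-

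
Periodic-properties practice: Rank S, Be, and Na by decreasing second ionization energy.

Na > S > Be

After 1 electron has been removed, what remains? S⁺ still has 5 valence electrons; Be⁺ still has 1 valence electron; Na⁺ is the bare [Ne] core.
Breaking into a closed-shell core is much more expensive than removing a leftover valence electron — Na has the largest IE_2 here.
Valence configurations: S⁺ [Ne]3s²3p³, Be⁺ [He]2s¹.
The numbers (kJ/mol): S 2252, Be 1757, Na 4562.
Overall IE_2 order: Be < S < Na.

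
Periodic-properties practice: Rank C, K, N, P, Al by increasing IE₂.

Al, P, C, N, K

Consider each +1 ion: C⁺ still has 3 valence electrons; K⁺ is the bare [Ar] core; N⁺ still has 4 valence electrons; P⁺ still has 4 valence electrons; Al⁺ still has 2 valence electrons.
Core electrons are held far more tightly than valence electrons, so K tops the IE_2 order.
Valence configurations: C⁺ [He]2s²2p¹, N⁺ [He]2s²2p², P⁺ [Ne]3s²3p², Al⁺ [Ne]3s².
Approximate IE_2 values (kJ/mol): C 2353, K 3052, N 2856, P 1907, Al 1817.
Putting it together, IE_2: Al < P < C < N < K.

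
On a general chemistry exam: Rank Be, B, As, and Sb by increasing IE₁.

Be is in period 2, group 2; B is in period 2, group 13; As is in period 4, group 15; Sb is in period 5, group 15.
IE₁ increases left→right with effective nuclear charge and decreases top→bottom as the valence shell moves farther out.
Here both period and group differ, so the two effects have to be weighed against each other.
Sb > B: the two effects oppose for this pair; the across-period effect wins (831 vs 801 kJ/mol).
Be > Sb: period and group pull opposite ways; the down-group shift dominates (900 vs 831 kJ/mol).
As > Be: period and group pull opposite ways; the across-period shift dominates (947 vs 900 kJ/mol).
Note the exception: Be has a higher first ionization energy than B, contrary to the simple trend — removing B's lone 2p electron is easier than breaking Be's filled 2s².
Approximate values (kJ/mol): Be 900, B 801, As 947, Sb 831.
So from lowest to highest: B < Sb < Be < As.

B < Sb < Be < As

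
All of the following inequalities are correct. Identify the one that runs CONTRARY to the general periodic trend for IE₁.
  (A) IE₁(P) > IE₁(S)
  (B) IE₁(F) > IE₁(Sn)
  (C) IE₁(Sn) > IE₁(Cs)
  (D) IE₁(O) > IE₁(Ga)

(A)

The general trend: IE₁ increases across a period and decreases down a group.
(A) P (period 3, group 15) vs S (period 3, group 16): the stated order contradicts the simple trend.
(B) F (period 2, group 17) vs Sn (period 5, group 14): the stated order agrees with the simple trend.
(C) Sn (period 5, group 14) vs Cs (period 6, group 1): the stated order agrees with the simple trend.
(D) O (period 2, group 16) vs Ga (period 4, group 13): the stated order agrees with the simple trend.
The exception is (A): S (3p⁴) ionizes more easily than half-filled P (3p³) because the paired 3p electron in S is pushed out by e⁻–e⁻ repulsion.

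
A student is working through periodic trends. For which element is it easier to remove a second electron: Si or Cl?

The second ionization energy removes an electron from the +1 ion. For each element: Si⁺ still has 3 valence electrons; Cl⁺ still has 6 valence electrons.
All are still removing valence electrons, so compare the +1 ions as you would atoms: IE_2 generally rises across a period (higher Z_eff) and falls down a group (larger shell), subject to the usual subshell exceptions.
Valence configurations: Si⁺ [Ne]3s²3p¹, Cl⁺ [Ne]3s²3p⁴.
Approximate IE_2 values (kJ/mol): Si 1577, Cl 2298.
Overall IE_2 order: Si < Cl.

Si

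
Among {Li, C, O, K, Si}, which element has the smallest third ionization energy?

The third ionization energy removes an electron from the +2 ion. For each element: Li²⁺ is already 1 electron into the core; C²⁺ still has 2 valence electrons; O²⁺ still has 4 valence electrons; K²⁺ is already 1 electron into the core; Si²⁺ still has 2 valence electrons.
Usually core removal costs more than valence removal, but here the competition is close: a tightly held n=2 valence electron can cost more to remove than an n=3 core electron, so the actual values have to decide it.
Valence configurations: C²⁺ [He]2s², O²⁺ [He]2s²2p², Si²⁺ [Ne]3s².
Tabulated IE_3 (kJ/mol): Li 11815, C 4620, O 5300, K 4420, Si 3232.
So the third ionization energies run Si < K < C < O < Li.

Si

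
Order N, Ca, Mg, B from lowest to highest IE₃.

B, N, Ca, Mg

Consider each +2 ion: N²⁺ still has 3 valence electrons; Ca²⁺ is the bare [Ar] core; Mg²⁺ is the bare [Ne] core; B²⁺ still has 1 valence electron.
Core electrons are held far more tightly than valence electrons, so Ca and Mg top the IE_3 order.
Valence configurations: N²⁺ [He]2s²2p¹, B²⁺ [He]2s¹.
Tabulated IE_3 (kJ/mol): N 4578, Ca 4912, Mg 7733, B 3660.
So the third ionization energies run B < N < Ca < Mg.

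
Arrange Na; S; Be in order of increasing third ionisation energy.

After 2 electrons have been removed, what remains? Na²⁺ is already 1 electron into the core; S²⁺ still has 4 valence electrons; Be²⁺ is the bare [He] core.
Breaking into a closed-shell core is much more expensive than removing a leftover valence electron — Na and Be have the largest IE_3 here.
Approximate IE_3 values (kJ/mol): Na 6910, S 3357, Be 14849.
Putting it together, IE_3: S < Na < Be.

S < Na < Be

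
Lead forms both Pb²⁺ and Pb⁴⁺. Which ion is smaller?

Pb⁴⁺

Both ions have Z = 82 protons, but Pb⁴⁺ has lost more electrons, so its remaining electrons feel a larger effective nuclear charge per electron and are pulled in more tightly.
Higher positive charge → smaller ion, so Pb²⁺ > Pb⁴⁺.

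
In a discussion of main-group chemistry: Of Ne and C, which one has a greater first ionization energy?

Ne

C is in period 2, group 14; Ne is in period 2, group 18.
Across a period the outer electron is held more tightly (higher IE₁); down a group it sits in a higher shell, more shielded, and comes off more easily.
All lie in period 2, so first ionization energy increases left to right.
So Ne has the greater first ionization energy (Ne > C).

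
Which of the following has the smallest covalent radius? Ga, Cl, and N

N

N is in period 2, group 15; Cl is in period 3, group 17; Ga is in period 4, group 13.
Atomic radius shrinks across a period as nuclear charge pulls the same shell inward, and grows down a group as new shells are added.
These span different periods and groups, so the two trends combine.
Cl > N: period and group pull opposite ways; the down-group shift dominates (99 vs 71 pm).
Ga > Cl: relative to Cl, both the across-period and down-group shifts push Ga's atomic radius up.
For reference (pm): N 71, Cl 99, Ga 124.
The smallest covalent radius among these belongs to N.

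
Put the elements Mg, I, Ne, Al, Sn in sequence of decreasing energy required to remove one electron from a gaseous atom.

Ne, I, Mg, Sn, Al

Ne is in period 2, group 18; Mg is in period 3, group 2; Al is in period 3, group 13; Sn is in period 5, group 14; I is in period 5, group 17.
First ionization energy rises across a period (greater Z_eff holds electrons more tightly) and falls down a group (valence electrons are farther from the nucleus).
These span different periods and groups, so the two trends combine.
Sn > Al: the two effects oppose for this pair; the across-period effect wins (709 vs 578 kJ/mol).
Mg > Sn: period and group pull opposite ways; the down-group shift dominates (738 vs 709 kJ/mol).
I > Mg: period and group pull opposite ways; the across-period shift dominates (1008 vs 738 kJ/mol).
Ne > I: relative to I, both the across-period and down-group shifts push Ne's first ionization energy up.
Note the exception: Mg has a higher first ionization energy than Al, contrary to the simple trend — Al's single 3p electron is easier to remove than one from Mg's filled 3s².
Tabulated first ionization energy (kJ/mol): Ne 2081, Mg 738, Al 578, Sn 709, I 1008.
So from highest to lowest: Ne > I > Mg > Sn > Al.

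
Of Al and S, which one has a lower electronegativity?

Al is in period 3, group 13; S is in period 3, group 16.
Electronegativity increases across a period and decreases down a group, tracking effective nuclear charge and atomic size.
All lie in period 3, so electronegativity increases left to right.
So Al has the lower electronegativity (Al < S).

Al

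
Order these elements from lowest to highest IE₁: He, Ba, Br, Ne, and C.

He is in period 1, group 18; C is in period 2, group 14; Ne is in period 2, group 18; Br is in period 4, group 17; Ba is in period 6, group 2.
First ionization energy rises across a period (greater Z_eff holds electrons more tightly) and falls down a group (valence electrons are farther from the nucleus).
Neither a single period nor a single group — weigh both effects.
C > Ba: both effects reinforce here, so C is clearly the higher of the two.
Br > C: period and group pull opposite ways; the across-period shift dominates (1140 vs 1086 kJ/mol).
Ne > Br: both effects reinforce here, so Ne is clearly the higher of the two.
He > Ne: He sits above Ne in group 18, so the down-group effect alone puts He higher.
For reference (kJ/mol): He 2372, C 1086, Ne 2081, Br 1140, Ba 503.
So from lowest to highest: Ba < C < Br < Ne < He.

Ba < C < Br < Ne < He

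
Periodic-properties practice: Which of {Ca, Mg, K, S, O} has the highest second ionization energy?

O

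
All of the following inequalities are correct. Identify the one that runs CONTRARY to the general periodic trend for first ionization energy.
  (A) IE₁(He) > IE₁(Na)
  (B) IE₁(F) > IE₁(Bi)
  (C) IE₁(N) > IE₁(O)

The general trend: first ionization energy increases across a period and decreases down a group.
(A) He (period 1, group 18) vs Na (period 3, group 1): the stated order agrees with the simple trend.
(B) F (period 2, group 17) vs Bi (period 6, group 15): the stated order agrees with the simple trend.
(C) N (period 2, group 15) vs O (period 2, group 16): the stated order contradicts the simple trend.
The exception is (C): pairing an electron in O's 2p⁴ costs repulsion energy, so O ionizes more easily than half-filled N (2p³).

(C)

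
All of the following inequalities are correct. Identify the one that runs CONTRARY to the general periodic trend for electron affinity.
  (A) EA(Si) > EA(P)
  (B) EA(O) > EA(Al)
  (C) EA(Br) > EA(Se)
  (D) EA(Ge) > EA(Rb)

The general trend: electron affinity increases across a period and decreases down a group.
(A) Si (period 3, group 14) vs P (period 3, group 15): the stated order contradicts the simple trend.
(B) O (period 2, group 16) vs Al (period 3, group 13): the stated order agrees with the simple trend.
(C) Br (period 4, group 17) vs Se (period 4, group 16): the stated order agrees with the simple trend.
(D) Ge (period 4, group 14) vs Rb (period 5, group 1): the stated order agrees with the simple trend.
The exception is (A): adding an electron to P's half-filled 3p³ is unfavourable, so Si (3p²) has the more exothermic EA.

(A)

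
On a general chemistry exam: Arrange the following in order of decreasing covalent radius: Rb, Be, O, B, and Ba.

Rb, Ba, Be, B, O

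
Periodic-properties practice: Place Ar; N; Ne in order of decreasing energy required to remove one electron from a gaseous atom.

Across a period the outer electron is held more tightly (higher IE₁); down a group it sits in a higher shell, more shielded, and comes off more easily.
Here both period and group differ, so the two effects have to be weighed against each other.
Ar > N: period and group pull opposite ways; the across-period shift dominates (1521 vs 1402 kJ/mol).
Ne > Ar: they share group 18; the group trend gives Ne the larger value.
Tabulated first ionization energy (kJ/mol): N 1402, Ne 2081, Ar 1521.
So from highest to lowest: Ne > Ar > N.

Ne > Ar > N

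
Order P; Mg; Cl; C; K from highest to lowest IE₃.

Consider each +2 ion: P²⁺ still has 3 valence electrons; Mg²⁺ is the bare [Ne] core; Cl²⁺ still has 5 valence electrons; C²⁺ still has 2 valence electrons; K²⁺ is already 1 electron into the core.
Usually core removal costs more than valence removal, but here the competition is close: a tightly held n=2 valence electron can cost more to remove than an n=3 core electron, so the actual values have to decide it.
Valence configurations: P²⁺ [Ne]3s²3p¹, Cl²⁺ [Ne]3s²3p³, C²⁺ [He]2s².
Tabulated IE_3 (kJ/mol): P 2914, Mg 7733, Cl 3822, C 4620, K 4420.
Hence IE_3: P < Cl < K < C < Mg.

Mg > C > K > Cl > P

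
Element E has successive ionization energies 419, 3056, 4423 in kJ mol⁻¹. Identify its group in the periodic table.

Group 1

Look for the largest jump between consecutive ionization energies: IE2/IE1 ≈ 7.3, far larger than any earlier ratio.
That jump marks the point where a core electron is being removed. So the atom has 1 valence electron.
A main-group element with 1 valence electron is in group 1.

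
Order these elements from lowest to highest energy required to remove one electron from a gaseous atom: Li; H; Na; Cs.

Cs < Na < Li < H

H is in period 1, group 1; Li is in period 2, group 1; Na is in period 3, group 1; Cs is in period 6, group 1.
Across a period the outer electron is held more tightly (higher IE₁); down a group it sits in a higher shell, more shielded, and comes off more easily.
All are in group 1, so first ionization energy increases up the group.
So from lowest to highest: Cs < Na < Li < H.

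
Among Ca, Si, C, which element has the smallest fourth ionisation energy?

Si

Consider each +3 ion: Ca³⁺ is already 1 electron into the core; Si³⁺ still has 1 valence electron; C³⁺ still has 1 valence electron.
Pulling an electron out of a noble-gas core costs far more than removing a remaining valence electron, so Ca sits at the high end of IE_4.
Valence configurations: Si³⁺ [Ne]3s¹, C³⁺ [He]2s¹.
The numbers (kJ/mol): Ca 6491, Si 4356, C 6223.
So the fourth ionization energies run Si < C < Ca.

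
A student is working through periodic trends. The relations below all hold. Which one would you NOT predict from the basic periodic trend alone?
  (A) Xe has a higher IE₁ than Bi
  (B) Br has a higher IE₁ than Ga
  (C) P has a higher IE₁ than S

(C)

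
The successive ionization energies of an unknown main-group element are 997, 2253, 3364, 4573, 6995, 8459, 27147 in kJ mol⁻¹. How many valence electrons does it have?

6

Look for the largest jump between consecutive ionization energies: IE7/IE6 ≈ 3.2, far larger than any earlier ratio.
That jump marks the point where a core electron is being removed. So the atom has 6 valence electrons.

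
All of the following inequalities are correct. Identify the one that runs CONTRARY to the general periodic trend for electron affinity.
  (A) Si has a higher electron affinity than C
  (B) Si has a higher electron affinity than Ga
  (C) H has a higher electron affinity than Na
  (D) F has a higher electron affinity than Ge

(A)

The general trend: electron affinity increases across a period and decreases down a group.
(A) Si (period 3, group 14) vs C (period 2, group 14): the stated order contradicts the simple trend.
(B) Si (period 3, group 14) vs Ga (period 4, group 13): the stated order agrees with the simple trend.
(C) H (period 1, group 1) vs Na (period 3, group 1): the stated order agrees with the simple trend.
(D) F (period 2, group 17) vs Ge (period 4, group 14): the stated order agrees with the simple trend.
The exception is (A): Si's larger, more diffuse 3p orbitals accept an added electron slightly more readily than C's compact 2p.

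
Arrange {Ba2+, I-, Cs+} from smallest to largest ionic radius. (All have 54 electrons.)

Ba2+ < Cs+ < I-

All of these have 54 electrons, so size is governed by nuclear charge alone: the more protons, the stronger the pull on the same electron cloud, and the smaller the ion.
Nuclear charges: Ba2+ (Z=56), Cs+ (Z=55), I- (Z=53).
Smallest to largest: Ba2+ < Cs+ < I-.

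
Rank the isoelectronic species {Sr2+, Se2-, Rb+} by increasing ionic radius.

All of these have 36 electrons, so size is governed by nuclear charge alone: the more protons, the stronger the pull on the same electron cloud, and the smaller the ion.
Nuclear charges: Sr2+ (Z=38), Rb+ (Z=37), Se2- (Z=34).
Smallest to largest: Sr2+ < Rb+ < Se2-.

Sr2+ < Rb+ < Se2-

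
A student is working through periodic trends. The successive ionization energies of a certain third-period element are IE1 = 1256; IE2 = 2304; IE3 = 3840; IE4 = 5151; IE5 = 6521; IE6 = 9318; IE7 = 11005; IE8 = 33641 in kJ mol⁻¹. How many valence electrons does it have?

7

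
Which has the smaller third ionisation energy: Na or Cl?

Cl

The third ionization energy removes an electron from the +2 ion. For each element: Na²⁺ is already 1 electron into the core; Cl²⁺ still has 5 valence electrons.
Breaking into a closed-shell core is much more expensive than removing a leftover valence electron — Na has the largest IE_3 here.
The numbers (kJ/mol): Na 6910, Cl 3822.
Overall IE_3 order: Cl < Na.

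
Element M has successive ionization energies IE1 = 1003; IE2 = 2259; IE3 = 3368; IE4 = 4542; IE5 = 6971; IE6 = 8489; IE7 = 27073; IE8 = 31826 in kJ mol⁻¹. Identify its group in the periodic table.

Group 16

Look for the largest jump between consecutive ionization energies: IE7/IE6 ≈ 3.2, far larger than any earlier ratio.
That jump marks the point where a core electron is being removed. So the atom has 6 valence electrons.
A main-group element with 6 valence electrons is in group 16.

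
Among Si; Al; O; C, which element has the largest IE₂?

Consider each +1 ion: Si⁺ still has 3 valence electrons; Al⁺ still has 2 valence electrons; O⁺ still has 5 valence electrons; C⁺ still has 3 valence electrons.
All are still removing valence electrons, so compare the +1 ions as you would atoms: IE_2 generally rises across a period (higher Z_eff) and falls down a group (larger shell), subject to the usual subshell exceptions.
Valence configurations: Si⁺ [Ne]3s²3p¹, Al⁺ [Ne]3s², O⁺ [He]2s²2p³, C⁺ [He]2s²2p¹.
Si⁺ loses a lone 3p electron whereas Al⁺ must break into a filled 3s² pair, so IE_2(Al) > IE_2(Si) even though Si has the higher nuclear charge.
Tabulated IE_2 (kJ/mol): Si 1577, Al 1817, O 3388, C 2353.
Hence IE_2: Si < Al < C < O.

O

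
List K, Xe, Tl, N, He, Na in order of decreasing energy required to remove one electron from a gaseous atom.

He is in period 1, group 18; N is in period 2, group 15; Na is in period 3, group 1; K is in period 4, group 1; Xe is in period 5, group 18; Tl is in period 6, group 13.
Removing the outermost electron gets harder across a period and easier down a group.
Neither a single period nor a single group — weigh both effects.
Na > K: Na sits above K in group 1, so the down-group effect alone puts Na higher.
Tl > Na: period and group pull opposite ways; the across-period shift dominates (589 vs 496 kJ/mol).
Xe > Tl: relative to Tl, both the across-period and down-group shifts push Xe's first ionization energy up.
N > Xe: period and group pull opposite ways; the down-group shift dominates (1402 vs 1170 kJ/mol).
He > N: both effects reinforce here, so He is clearly the higher of the two.
For reference (kJ/mol): He 2372, N 1402, Na 496, K 419, Xe 1170, Tl 589.
So from highest to lowest: He > N > Xe > Tl > Na > K.

He > N > Xe > Tl > Na > K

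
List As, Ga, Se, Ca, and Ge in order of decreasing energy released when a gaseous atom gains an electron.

Se, Ge, As, Ga, Ca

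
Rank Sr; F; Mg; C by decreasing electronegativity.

C is in period 2, group 14; F is in period 2, group 17; Mg is in period 3, group 2; Sr is in period 5, group 2.
Smaller atoms with higher effective nuclear charge are more electronegative.
These span different periods and groups, so the two trends combine.
Mg > Sr: they share group 2; the group trend gives Mg the larger value.
C > Mg: relative to Mg, both the across-period and down-group shifts push C's electronegativity up.
F > C: F lies to the right of C in period 2, so the across-period effect alone puts F higher.
Tabulated electronegativity (Pauling): C 2.55, F 3.98, Mg 1.31, Sr 0.95.
So from highest to lowest: F > C > Mg > Sr.

F > C > Mg > Sr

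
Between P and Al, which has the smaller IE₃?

Al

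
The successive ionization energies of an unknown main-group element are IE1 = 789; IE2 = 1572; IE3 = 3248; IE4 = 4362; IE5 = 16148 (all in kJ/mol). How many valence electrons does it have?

4

Look for the largest jump between consecutive ionization energies: IE5/IE4 ≈ 3.7, far larger than any earlier ratio.
That jump marks the point where a core electron is being removed. So the atom has 4 valence electrons.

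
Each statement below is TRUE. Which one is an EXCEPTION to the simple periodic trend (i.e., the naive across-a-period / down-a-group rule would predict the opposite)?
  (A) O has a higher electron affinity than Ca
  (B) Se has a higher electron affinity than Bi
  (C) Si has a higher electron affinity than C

The general trend: electron affinity increases across a period and decreases down a group.
(A) O (period 2, group 16) vs Ca (period 4, group 2): the stated order agrees with the simple trend.
(B) Se (period 4, group 16) vs Bi (period 6, group 15): the stated order agrees with the simple trend.
(C) Si (period 3, group 14) vs C (period 2, group 14): the stated order contradicts the simple trend.
The exception is (C): Si's larger, more diffuse 3p orbitals accept an added electron slightly more readily than C's compact 2p.

(C)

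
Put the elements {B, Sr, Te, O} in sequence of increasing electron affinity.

Sr < B < O < Te

EA tends to increase across a period and decrease down a group, though the pattern is less regular than for IE or radius.
These span different periods and groups, so the two trends combine.
B > Sr: relative to Sr, both the across-period and down-group shifts push B's electron affinity up.
O > B: both are in period 2; the period trend gives O the larger value.
Te > O: this pair runs against the simple trend — see the exception note.
Note the exception: Te has a higher electron affinity than O, contrary to the simple trend — O's compact 2p subshell gives strong electron–electron repulsion on the added electron.
Tabulated electron affinity (kJ/mol): B 27, O 141, Sr 5, Te 190.
So from lowest to highest: Sr < B < O < Te.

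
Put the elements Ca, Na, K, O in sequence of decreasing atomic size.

O is in period 2, group 16; Na is in period 3, group 1; K is in period 4, group 1; Ca is in period 4, group 2.
Radius decreases left→right (rising Z_eff, same n) and increases top→bottom (higher n).
Neither a single period nor a single group — weigh both effects.
Na > O: both effects reinforce here, so Na is clearly the larger of the two.
Ca > Na: period and group pull opposite ways; the down-group shift dominates (171 vs 155 pm).
K > Ca: both are in period 4; the period trend gives K the larger value.
Approximate values (pm): O 63, Na 155, K 196, Ca 171.
So from largest to smallest: K > Ca > Na > O.

K > Ca > Na > O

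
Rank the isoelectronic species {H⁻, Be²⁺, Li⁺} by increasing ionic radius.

All of these have 2 electrons, so size is governed by nuclear charge alone: the more protons, the stronger the pull on the same electron cloud, and the smaller the ion.
Nuclear charges: Be²⁺ (Z=4), Li⁺ (Z=3), H⁻ (Z=1).
Smallest to largest: Be²⁺ < Li⁺ < H⁻.

Be²⁺ < Li⁺ < H⁻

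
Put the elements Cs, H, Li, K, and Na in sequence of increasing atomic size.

H < Li < Na < K < Cs

H is in period 1, group 1; Li is in period 2, group 1; Na is in period 3, group 1; K is in period 4, group 1; Cs is in period 6, group 1.
Across a period the added protons contract the valence shell; down a group each new principal shell makes the atom larger.
All are in group 1, so atomic radius increases down the group.
So from smallest to largest: H < Li < Na < K < Cs.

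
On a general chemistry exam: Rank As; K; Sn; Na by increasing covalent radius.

Na is in period 3, group 1; K is in period 4, group 1; As is in period 4, group 15; Sn is in period 5, group 14.
Radius decreases left→right (rising Z_eff, same n) and increases top→bottom (higher n).
Neither a single period nor a single group — weigh both effects.
Sn > As: relative to As, both the across-period and down-group shifts push Sn's atomic radius up.
Na > Sn: the two effects oppose for this pair; the across-period effect wins (155 vs 140 pm).
K > Na: K sits below Na in group 1, so the down-group effect alone puts K larger.
Tabulated atomic radius (pm): Na 155, K 196, As 121, Sn 140.
So from smallest to largest: As < Sn < Na < K.

As < Sn < Na < K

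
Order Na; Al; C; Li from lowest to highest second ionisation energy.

Consider each +1 ion: Na⁺ is the bare [Ne] core; Al⁺ still has 2 valence electrons; C⁺ still has 3 valence electrons; Li⁺ is the bare [He] core.
Core electrons are held far more tightly than valence electrons, so Na and Li top the IE_2 order.
Valence configurations: Al⁺ [Ne]3s², C⁺ [He]2s²2p¹.
The numbers (kJ/mol): Na 4562, Al 1817, C 2353, Li 7298.
Overall IE_2 order: Al < C < Na < Li.

Al < C < Na < Li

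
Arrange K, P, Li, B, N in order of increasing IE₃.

The third ionization energy removes an electron from the +2 ion. For each element: K²⁺ is already 1 electron into the core; P²⁺ still has 3 valence electrons; Li²⁺ is already 1 electron into the core; B²⁺ still has 1 valence electron; N²⁺ still has 3 valence electrons.
Usually core removal costs more than valence removal, but here the competition is close: a tightly held n=2 valence electron can cost more to remove than an n=3 core electron, so the actual values have to decide it.
Valence configurations: P²⁺ [Ne]3s²3p¹, B²⁺ [He]2s¹, N²⁺ [He]2s²2p¹.
Approximate IE_3 values (kJ/mol): K 4420, P 2914, Li 11815, B 3660, N 4578.
Putting it together, IE_3: P < B < K < N < Li.

P < B < K < N < Li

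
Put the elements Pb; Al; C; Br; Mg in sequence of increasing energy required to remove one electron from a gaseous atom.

Across a period the outer electron is held more tightly (higher IE₁); down a group it sits in a higher shell, more shielded, and comes off more easily.
Here both period and group differ, so the two effects have to be weighed against each other.
Pb > Al: period and group pull opposite ways; the across-period shift dominates (716 vs 578 kJ/mol).
Mg > Pb: period and group pull opposite ways; the down-group shift dominates (738 vs 716 kJ/mol).
C > Mg: relative to Mg, both the across-period and down-group shifts push C's first ionization energy up.
Br > C: period and group pull opposite ways; the across-period shift dominates (1140 vs 1086 kJ/mol).
Note the exception: Mg has a higher first ionization energy than Al, contrary to the simple trend — Al's single 3p electron is easier to remove than one from Mg's filled 3s².
Approximate values (kJ/mol): C 1086, Mg 738, Al 578, Br 1140, Pb 716.
So from lowest to highest: Al < Pb < Mg < C < Br.

Al, Pb, Mg, C, Br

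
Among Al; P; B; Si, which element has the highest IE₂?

Consider each +1 ion: Al⁺ still has 2 valence electrons; P⁺ still has 4 valence electrons; B⁺ still has 2 valence electrons; Si⁺ still has 3 valence electrons.
All are still removing valence electrons, so compare the +1 ions as you would atoms: IE_2 generally rises across a period (higher Z_eff) and falls down a group (larger shell), subject to the usual subshell exceptions.
Valence configurations: Al⁺ [Ne]3s², P⁺ [Ne]3s²3p², B⁺ [He]2s², Si⁺ [Ne]3s²3p¹.
Si⁺ loses a lone 3p electron whereas Al⁺ must break into a filled 3s² pair, so IE_2(Al) > IE_2(Si) even though Si has the higher nuclear charge.
Tabulated IE_2 (kJ/mol): Al 1817, P 1907, B 2427, Si 1577.
Overall IE_2 order: Si < Al < P < B.

B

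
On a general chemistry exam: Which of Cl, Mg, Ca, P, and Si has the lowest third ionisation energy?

P

After 2 electrons have been removed, what remains? Cl²⁺ still has 5 valence electrons; Mg²⁺ is the bare [Ne] core; Ca²⁺ is the bare [Ar] core; P²⁺ still has 3 valence electrons; Si²⁺ still has 2 valence electrons.
Core electrons are held far more tightly than valence electrons, so Ca and Mg top the IE_3 order.
Valence configurations: Cl²⁺ [Ne]3s²3p³, P²⁺ [Ne]3s²3p¹, Si²⁺ [Ne]3s².
P²⁺ loses a lone 3p electron whereas Si²⁺ must break into a filled 3s² pair, so IE_3(Si) > IE_3(P) even though P has the higher nuclear charge.
Tabulated IE_3 (kJ/mol): Cl 3822, Mg 7733, Ca 4912, P 2914, Si 3232.
Putting it together, IE_3: P < Si < Cl < Ca < Mg.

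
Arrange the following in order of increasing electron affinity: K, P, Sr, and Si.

Sr < K < P < Si

Si is in period 3, group 14; P is in period 3, group 15; K is in period 4, group 1; Sr is in period 5, group 2.
Atoms with high Z_eff and room in the valence shell (especially the halogens) have the most exothermic electron affinities.
Neither a single period nor a single group — weigh both effects.
K > Sr: the two effects oppose for this pair; the down-group effect wins (48 vs 5 kJ/mol).
P > K: relative to K, both the across-period and down-group shifts push P's electron affinity up.
Si > P: this pair runs against the simple trend — see the exception note.
Note the exception: Si has a higher electron affinity than P, contrary to the simple trend — adding an electron to P's half-filled 3p³ is unfavourable, so Si (3p²) has the more exothermic EA.
Approximate values (kJ/mol): Si 134, P 72, K 48, Sr 5.
So from lowest to highest: Sr < K < P < Si.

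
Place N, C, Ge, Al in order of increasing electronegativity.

C is in period 2, group 14; N is in period 2, group 15; Al is in period 3, group 13; Ge is in period 4, group 14.
Atoms toward the upper right of the periodic table pull bonding electrons most strongly.
These span different periods and groups, so the two trends combine.
Ge > Al: the two effects oppose for this pair; the across-period effect wins (2.01 vs 1.61).
C > Ge: C sits above Ge in group 14, so the down-group effect alone puts C higher.
N > C: both are in period 2; the period trend gives N the larger value.
Approximate values (Pauling): C 2.55, N 3.04, Al 1.61, Ge 2.01.
So from lowest to highest: Al < Ge < C < N.

Al < Ge < C < N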